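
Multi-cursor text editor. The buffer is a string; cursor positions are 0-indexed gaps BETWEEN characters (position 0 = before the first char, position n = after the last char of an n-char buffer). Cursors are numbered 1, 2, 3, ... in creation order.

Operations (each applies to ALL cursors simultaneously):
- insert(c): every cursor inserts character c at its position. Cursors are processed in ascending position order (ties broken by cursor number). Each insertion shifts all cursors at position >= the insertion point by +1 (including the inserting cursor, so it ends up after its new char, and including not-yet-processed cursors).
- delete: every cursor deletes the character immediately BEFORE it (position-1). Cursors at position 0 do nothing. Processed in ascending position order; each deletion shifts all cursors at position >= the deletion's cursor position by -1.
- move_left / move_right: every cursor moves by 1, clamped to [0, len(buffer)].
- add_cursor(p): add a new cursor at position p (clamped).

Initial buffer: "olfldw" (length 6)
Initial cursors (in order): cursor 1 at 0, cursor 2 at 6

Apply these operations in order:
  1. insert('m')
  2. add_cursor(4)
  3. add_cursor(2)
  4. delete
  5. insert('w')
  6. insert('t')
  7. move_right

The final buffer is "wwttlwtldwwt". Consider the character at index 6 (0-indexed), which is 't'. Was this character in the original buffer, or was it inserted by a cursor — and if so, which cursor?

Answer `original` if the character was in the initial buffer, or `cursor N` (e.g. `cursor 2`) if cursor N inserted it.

After op 1 (insert('m')): buffer="molfldwm" (len 8), cursors c1@1 c2@8, authorship 1......2
After op 2 (add_cursor(4)): buffer="molfldwm" (len 8), cursors c1@1 c3@4 c2@8, authorship 1......2
After op 3 (add_cursor(2)): buffer="molfldwm" (len 8), cursors c1@1 c4@2 c3@4 c2@8, authorship 1......2
After op 4 (delete): buffer="lldw" (len 4), cursors c1@0 c4@0 c3@1 c2@4, authorship ....
After op 5 (insert('w')): buffer="wwlwldww" (len 8), cursors c1@2 c4@2 c3@4 c2@8, authorship 14.3...2
After op 6 (insert('t')): buffer="wwttlwtldwwt" (len 12), cursors c1@4 c4@4 c3@7 c2@12, authorship 1414.33...22
After op 7 (move_right): buffer="wwttlwtldwwt" (len 12), cursors c1@5 c4@5 c3@8 c2@12, authorship 1414.33...22
Authorship (.=original, N=cursor N): 1 4 1 4 . 3 3 . . . 2 2
Index 6: author = 3

Answer: cursor 3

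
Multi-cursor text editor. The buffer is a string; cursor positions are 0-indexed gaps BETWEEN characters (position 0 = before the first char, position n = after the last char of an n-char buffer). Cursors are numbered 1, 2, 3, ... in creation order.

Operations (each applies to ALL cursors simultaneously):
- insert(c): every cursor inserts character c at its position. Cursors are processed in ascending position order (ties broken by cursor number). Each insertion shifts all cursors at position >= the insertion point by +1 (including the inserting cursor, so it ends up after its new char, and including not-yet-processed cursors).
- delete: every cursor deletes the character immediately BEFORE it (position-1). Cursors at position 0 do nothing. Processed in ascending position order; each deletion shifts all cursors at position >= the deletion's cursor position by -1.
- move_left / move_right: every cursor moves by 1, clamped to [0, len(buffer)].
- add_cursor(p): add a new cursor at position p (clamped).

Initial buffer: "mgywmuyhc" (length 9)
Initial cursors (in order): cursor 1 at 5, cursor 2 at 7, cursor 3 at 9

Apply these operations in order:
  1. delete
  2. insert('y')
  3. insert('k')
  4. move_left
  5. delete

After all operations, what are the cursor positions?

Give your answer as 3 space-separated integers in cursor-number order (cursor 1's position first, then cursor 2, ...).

After op 1 (delete): buffer="mgywuh" (len 6), cursors c1@4 c2@5 c3@6, authorship ......
After op 2 (insert('y')): buffer="mgywyuyhy" (len 9), cursors c1@5 c2@7 c3@9, authorship ....1.2.3
After op 3 (insert('k')): buffer="mgywykuykhyk" (len 12), cursors c1@6 c2@9 c3@12, authorship ....11.22.33
After op 4 (move_left): buffer="mgywykuykhyk" (len 12), cursors c1@5 c2@8 c3@11, authorship ....11.22.33
After op 5 (delete): buffer="mgywkukhk" (len 9), cursors c1@4 c2@6 c3@8, authorship ....1.2.3

Answer: 4 6 8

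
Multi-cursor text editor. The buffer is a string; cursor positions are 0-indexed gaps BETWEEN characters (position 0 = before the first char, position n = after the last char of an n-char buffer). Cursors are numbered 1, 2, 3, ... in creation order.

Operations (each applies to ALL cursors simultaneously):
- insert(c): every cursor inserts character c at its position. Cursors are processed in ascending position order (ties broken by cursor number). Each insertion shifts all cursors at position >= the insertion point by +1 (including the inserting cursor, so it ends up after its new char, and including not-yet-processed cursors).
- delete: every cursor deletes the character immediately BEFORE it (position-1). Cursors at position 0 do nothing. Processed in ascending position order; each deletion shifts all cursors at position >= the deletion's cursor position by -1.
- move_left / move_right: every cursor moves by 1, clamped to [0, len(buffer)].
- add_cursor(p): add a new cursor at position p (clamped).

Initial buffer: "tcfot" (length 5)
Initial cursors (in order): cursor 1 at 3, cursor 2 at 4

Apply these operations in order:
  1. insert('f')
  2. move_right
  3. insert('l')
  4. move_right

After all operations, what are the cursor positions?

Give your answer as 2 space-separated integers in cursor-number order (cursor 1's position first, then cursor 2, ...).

After op 1 (insert('f')): buffer="tcffoft" (len 7), cursors c1@4 c2@6, authorship ...1.2.
After op 2 (move_right): buffer="tcffoft" (len 7), cursors c1@5 c2@7, authorship ...1.2.
After op 3 (insert('l')): buffer="tcffolftl" (len 9), cursors c1@6 c2@9, authorship ...1.12.2
After op 4 (move_right): buffer="tcffolftl" (len 9), cursors c1@7 c2@9, authorship ...1.12.2

Answer: 7 9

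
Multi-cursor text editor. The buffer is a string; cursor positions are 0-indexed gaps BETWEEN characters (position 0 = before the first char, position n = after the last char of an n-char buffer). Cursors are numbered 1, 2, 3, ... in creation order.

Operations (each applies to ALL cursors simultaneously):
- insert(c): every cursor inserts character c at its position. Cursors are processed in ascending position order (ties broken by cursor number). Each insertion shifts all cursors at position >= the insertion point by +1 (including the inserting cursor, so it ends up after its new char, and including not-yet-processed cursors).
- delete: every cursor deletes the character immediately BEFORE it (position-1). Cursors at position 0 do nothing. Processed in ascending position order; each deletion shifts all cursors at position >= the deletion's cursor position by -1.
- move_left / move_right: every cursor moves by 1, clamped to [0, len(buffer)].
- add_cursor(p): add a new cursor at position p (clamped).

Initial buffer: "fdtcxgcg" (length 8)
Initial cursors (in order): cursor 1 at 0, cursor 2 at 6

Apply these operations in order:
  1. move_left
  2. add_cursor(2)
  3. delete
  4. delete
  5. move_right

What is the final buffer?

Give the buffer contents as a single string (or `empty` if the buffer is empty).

After op 1 (move_left): buffer="fdtcxgcg" (len 8), cursors c1@0 c2@5, authorship ........
After op 2 (add_cursor(2)): buffer="fdtcxgcg" (len 8), cursors c1@0 c3@2 c2@5, authorship ........
After op 3 (delete): buffer="ftcgcg" (len 6), cursors c1@0 c3@1 c2@3, authorship ......
After op 4 (delete): buffer="tgcg" (len 4), cursors c1@0 c3@0 c2@1, authorship ....
After op 5 (move_right): buffer="tgcg" (len 4), cursors c1@1 c3@1 c2@2, authorship ....

Answer: tgcg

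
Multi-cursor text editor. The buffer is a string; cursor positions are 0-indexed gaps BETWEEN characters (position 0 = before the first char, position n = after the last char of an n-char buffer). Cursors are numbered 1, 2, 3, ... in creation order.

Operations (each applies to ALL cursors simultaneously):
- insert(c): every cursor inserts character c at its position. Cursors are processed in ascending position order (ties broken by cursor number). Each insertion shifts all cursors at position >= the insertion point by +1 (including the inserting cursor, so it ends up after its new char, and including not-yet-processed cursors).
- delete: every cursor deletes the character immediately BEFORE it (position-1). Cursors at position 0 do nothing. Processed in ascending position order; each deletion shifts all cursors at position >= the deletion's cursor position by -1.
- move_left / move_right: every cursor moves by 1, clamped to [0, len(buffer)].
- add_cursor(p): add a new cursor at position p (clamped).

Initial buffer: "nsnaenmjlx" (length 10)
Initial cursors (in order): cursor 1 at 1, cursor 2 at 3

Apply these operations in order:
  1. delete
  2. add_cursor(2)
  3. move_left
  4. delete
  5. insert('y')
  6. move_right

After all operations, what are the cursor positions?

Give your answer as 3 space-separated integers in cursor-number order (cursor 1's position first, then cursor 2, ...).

Answer: 4 4 4

Derivation:
After op 1 (delete): buffer="saenmjlx" (len 8), cursors c1@0 c2@1, authorship ........
After op 2 (add_cursor(2)): buffer="saenmjlx" (len 8), cursors c1@0 c2@1 c3@2, authorship ........
After op 3 (move_left): buffer="saenmjlx" (len 8), cursors c1@0 c2@0 c3@1, authorship ........
After op 4 (delete): buffer="aenmjlx" (len 7), cursors c1@0 c2@0 c3@0, authorship .......
After op 5 (insert('y')): buffer="yyyaenmjlx" (len 10), cursors c1@3 c2@3 c3@3, authorship 123.......
After op 6 (move_right): buffer="yyyaenmjlx" (len 10), cursors c1@4 c2@4 c3@4, authorship 123.......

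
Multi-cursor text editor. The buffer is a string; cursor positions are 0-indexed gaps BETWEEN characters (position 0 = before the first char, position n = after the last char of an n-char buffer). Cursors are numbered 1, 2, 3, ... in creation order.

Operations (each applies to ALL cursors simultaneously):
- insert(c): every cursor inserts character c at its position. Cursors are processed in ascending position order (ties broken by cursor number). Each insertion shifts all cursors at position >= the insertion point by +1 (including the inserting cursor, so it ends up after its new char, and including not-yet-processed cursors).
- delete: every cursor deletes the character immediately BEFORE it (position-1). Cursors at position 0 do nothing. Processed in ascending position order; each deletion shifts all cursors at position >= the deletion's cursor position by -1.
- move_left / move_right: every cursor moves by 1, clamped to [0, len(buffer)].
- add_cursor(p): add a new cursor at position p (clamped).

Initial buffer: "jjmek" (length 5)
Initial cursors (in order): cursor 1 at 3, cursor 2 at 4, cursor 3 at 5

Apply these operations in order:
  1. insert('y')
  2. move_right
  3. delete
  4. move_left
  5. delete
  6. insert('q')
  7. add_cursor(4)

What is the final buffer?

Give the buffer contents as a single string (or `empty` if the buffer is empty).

Answer: jqqqy

Derivation:
After op 1 (insert('y')): buffer="jjmyeyky" (len 8), cursors c1@4 c2@6 c3@8, authorship ...1.2.3
After op 2 (move_right): buffer="jjmyeyky" (len 8), cursors c1@5 c2@7 c3@8, authorship ...1.2.3
After op 3 (delete): buffer="jjmyy" (len 5), cursors c1@4 c2@5 c3@5, authorship ...12
After op 4 (move_left): buffer="jjmyy" (len 5), cursors c1@3 c2@4 c3@4, authorship ...12
After op 5 (delete): buffer="jy" (len 2), cursors c1@1 c2@1 c3@1, authorship .2
After op 6 (insert('q')): buffer="jqqqy" (len 5), cursors c1@4 c2@4 c3@4, authorship .1232
After op 7 (add_cursor(4)): buffer="jqqqy" (len 5), cursors c1@4 c2@4 c3@4 c4@4, authorship .1232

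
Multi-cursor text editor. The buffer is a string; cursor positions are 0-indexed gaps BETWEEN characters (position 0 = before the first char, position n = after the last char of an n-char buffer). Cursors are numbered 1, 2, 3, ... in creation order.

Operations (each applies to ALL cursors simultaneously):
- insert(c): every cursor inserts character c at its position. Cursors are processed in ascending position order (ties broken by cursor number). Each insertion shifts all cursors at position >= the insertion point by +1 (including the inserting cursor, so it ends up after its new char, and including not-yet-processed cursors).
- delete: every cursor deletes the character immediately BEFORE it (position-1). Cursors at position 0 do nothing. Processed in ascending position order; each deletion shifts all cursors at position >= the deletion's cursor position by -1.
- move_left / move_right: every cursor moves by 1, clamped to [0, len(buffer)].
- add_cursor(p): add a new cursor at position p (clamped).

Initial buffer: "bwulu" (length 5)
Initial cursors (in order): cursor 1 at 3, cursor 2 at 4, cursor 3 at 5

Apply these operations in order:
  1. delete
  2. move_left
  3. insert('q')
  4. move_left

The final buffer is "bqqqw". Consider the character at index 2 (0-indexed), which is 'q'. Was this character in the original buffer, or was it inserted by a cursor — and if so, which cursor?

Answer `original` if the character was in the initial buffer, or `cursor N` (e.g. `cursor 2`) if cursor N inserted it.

Answer: cursor 2

Derivation:
After op 1 (delete): buffer="bw" (len 2), cursors c1@2 c2@2 c3@2, authorship ..
After op 2 (move_left): buffer="bw" (len 2), cursors c1@1 c2@1 c3@1, authorship ..
After op 3 (insert('q')): buffer="bqqqw" (len 5), cursors c1@4 c2@4 c3@4, authorship .123.
After op 4 (move_left): buffer="bqqqw" (len 5), cursors c1@3 c2@3 c3@3, authorship .123.
Authorship (.=original, N=cursor N): . 1 2 3 .
Index 2: author = 2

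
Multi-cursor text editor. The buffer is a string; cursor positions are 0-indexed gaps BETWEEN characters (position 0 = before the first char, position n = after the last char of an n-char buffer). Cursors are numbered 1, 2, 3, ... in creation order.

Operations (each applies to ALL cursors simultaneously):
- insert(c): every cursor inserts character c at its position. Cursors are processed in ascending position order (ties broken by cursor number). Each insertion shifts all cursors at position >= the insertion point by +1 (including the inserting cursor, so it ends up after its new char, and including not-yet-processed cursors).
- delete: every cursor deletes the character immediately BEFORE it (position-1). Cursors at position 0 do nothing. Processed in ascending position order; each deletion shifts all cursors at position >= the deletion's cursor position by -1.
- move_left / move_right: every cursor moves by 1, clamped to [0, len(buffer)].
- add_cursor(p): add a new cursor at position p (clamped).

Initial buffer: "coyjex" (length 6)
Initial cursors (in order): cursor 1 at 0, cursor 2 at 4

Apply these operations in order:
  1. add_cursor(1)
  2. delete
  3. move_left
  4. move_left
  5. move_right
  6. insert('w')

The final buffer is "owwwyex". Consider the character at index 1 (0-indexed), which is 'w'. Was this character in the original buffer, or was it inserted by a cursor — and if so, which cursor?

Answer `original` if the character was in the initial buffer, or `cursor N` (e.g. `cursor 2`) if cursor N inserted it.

Answer: cursor 1

Derivation:
After op 1 (add_cursor(1)): buffer="coyjex" (len 6), cursors c1@0 c3@1 c2@4, authorship ......
After op 2 (delete): buffer="oyex" (len 4), cursors c1@0 c3@0 c2@2, authorship ....
After op 3 (move_left): buffer="oyex" (len 4), cursors c1@0 c3@0 c2@1, authorship ....
After op 4 (move_left): buffer="oyex" (len 4), cursors c1@0 c2@0 c3@0, authorship ....
After op 5 (move_right): buffer="oyex" (len 4), cursors c1@1 c2@1 c3@1, authorship ....
After op 6 (insert('w')): buffer="owwwyex" (len 7), cursors c1@4 c2@4 c3@4, authorship .123...
Authorship (.=original, N=cursor N): . 1 2 3 . . .
Index 1: author = 1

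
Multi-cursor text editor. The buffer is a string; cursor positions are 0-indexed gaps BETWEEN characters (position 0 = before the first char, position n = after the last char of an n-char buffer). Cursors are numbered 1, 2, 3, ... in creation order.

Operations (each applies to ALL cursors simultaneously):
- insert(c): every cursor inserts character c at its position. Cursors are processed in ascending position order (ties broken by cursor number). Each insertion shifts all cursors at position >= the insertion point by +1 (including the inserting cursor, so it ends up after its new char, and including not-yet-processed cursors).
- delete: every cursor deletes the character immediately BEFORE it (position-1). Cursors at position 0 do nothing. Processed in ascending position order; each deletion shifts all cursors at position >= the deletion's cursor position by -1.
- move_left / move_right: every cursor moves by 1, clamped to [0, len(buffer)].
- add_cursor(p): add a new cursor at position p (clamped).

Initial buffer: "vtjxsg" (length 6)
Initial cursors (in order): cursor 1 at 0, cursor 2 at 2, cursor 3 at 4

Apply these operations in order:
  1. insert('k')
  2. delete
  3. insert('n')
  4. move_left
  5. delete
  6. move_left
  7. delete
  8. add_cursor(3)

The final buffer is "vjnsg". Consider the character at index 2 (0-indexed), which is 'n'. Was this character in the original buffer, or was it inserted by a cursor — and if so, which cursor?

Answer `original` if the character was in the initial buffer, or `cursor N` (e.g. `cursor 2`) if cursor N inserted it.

After op 1 (insert('k')): buffer="kvtkjxksg" (len 9), cursors c1@1 c2@4 c3@7, authorship 1..2..3..
After op 2 (delete): buffer="vtjxsg" (len 6), cursors c1@0 c2@2 c3@4, authorship ......
After op 3 (insert('n')): buffer="nvtnjxnsg" (len 9), cursors c1@1 c2@4 c3@7, authorship 1..2..3..
After op 4 (move_left): buffer="nvtnjxnsg" (len 9), cursors c1@0 c2@3 c3@6, authorship 1..2..3..
After op 5 (delete): buffer="nvnjnsg" (len 7), cursors c1@0 c2@2 c3@4, authorship 1.2.3..
After op 6 (move_left): buffer="nvnjnsg" (len 7), cursors c1@0 c2@1 c3@3, authorship 1.2.3..
After op 7 (delete): buffer="vjnsg" (len 5), cursors c1@0 c2@0 c3@1, authorship ..3..
After op 8 (add_cursor(3)): buffer="vjnsg" (len 5), cursors c1@0 c2@0 c3@1 c4@3, authorship ..3..
Authorship (.=original, N=cursor N): . . 3 . .
Index 2: author = 3

Answer: cursor 3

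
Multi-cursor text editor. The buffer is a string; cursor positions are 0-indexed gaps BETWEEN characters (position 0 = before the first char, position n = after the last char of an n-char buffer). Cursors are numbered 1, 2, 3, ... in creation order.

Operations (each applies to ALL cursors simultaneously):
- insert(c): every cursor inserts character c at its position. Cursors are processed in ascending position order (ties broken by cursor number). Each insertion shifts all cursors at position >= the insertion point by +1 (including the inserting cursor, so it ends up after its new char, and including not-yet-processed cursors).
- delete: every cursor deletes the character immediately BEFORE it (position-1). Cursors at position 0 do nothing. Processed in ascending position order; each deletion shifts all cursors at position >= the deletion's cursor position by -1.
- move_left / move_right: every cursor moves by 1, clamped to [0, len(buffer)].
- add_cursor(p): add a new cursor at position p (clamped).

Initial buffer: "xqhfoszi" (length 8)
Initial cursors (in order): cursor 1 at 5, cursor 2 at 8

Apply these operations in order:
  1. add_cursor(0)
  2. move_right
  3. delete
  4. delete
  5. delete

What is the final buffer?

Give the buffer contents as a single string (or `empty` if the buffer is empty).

Answer: q

Derivation:
After op 1 (add_cursor(0)): buffer="xqhfoszi" (len 8), cursors c3@0 c1@5 c2@8, authorship ........
After op 2 (move_right): buffer="xqhfoszi" (len 8), cursors c3@1 c1@6 c2@8, authorship ........
After op 3 (delete): buffer="qhfoz" (len 5), cursors c3@0 c1@4 c2@5, authorship .....
After op 4 (delete): buffer="qhf" (len 3), cursors c3@0 c1@3 c2@3, authorship ...
After op 5 (delete): buffer="q" (len 1), cursors c3@0 c1@1 c2@1, authorship .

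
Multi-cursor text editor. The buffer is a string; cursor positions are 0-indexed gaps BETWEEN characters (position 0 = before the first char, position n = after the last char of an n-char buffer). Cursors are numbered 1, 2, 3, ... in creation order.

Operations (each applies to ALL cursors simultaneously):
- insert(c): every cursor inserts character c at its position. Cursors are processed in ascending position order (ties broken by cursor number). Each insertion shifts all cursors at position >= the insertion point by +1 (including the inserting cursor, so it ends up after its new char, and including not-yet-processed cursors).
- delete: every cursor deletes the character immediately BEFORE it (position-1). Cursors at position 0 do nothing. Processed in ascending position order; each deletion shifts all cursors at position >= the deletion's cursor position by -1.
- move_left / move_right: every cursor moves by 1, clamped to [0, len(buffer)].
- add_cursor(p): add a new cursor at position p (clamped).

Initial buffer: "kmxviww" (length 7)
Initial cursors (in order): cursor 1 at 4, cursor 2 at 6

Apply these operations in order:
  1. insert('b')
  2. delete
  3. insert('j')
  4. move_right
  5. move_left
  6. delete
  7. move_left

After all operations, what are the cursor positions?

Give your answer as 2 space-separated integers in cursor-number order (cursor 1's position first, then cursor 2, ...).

Answer: 3 5

Derivation:
After op 1 (insert('b')): buffer="kmxvbiwbw" (len 9), cursors c1@5 c2@8, authorship ....1..2.
After op 2 (delete): buffer="kmxviww" (len 7), cursors c1@4 c2@6, authorship .......
After op 3 (insert('j')): buffer="kmxvjiwjw" (len 9), cursors c1@5 c2@8, authorship ....1..2.
After op 4 (move_right): buffer="kmxvjiwjw" (len 9), cursors c1@6 c2@9, authorship ....1..2.
After op 5 (move_left): buffer="kmxvjiwjw" (len 9), cursors c1@5 c2@8, authorship ....1..2.
After op 6 (delete): buffer="kmxviww" (len 7), cursors c1@4 c2@6, authorship .......
After op 7 (move_left): buffer="kmxviww" (len 7), cursors c1@3 c2@5, authorship .......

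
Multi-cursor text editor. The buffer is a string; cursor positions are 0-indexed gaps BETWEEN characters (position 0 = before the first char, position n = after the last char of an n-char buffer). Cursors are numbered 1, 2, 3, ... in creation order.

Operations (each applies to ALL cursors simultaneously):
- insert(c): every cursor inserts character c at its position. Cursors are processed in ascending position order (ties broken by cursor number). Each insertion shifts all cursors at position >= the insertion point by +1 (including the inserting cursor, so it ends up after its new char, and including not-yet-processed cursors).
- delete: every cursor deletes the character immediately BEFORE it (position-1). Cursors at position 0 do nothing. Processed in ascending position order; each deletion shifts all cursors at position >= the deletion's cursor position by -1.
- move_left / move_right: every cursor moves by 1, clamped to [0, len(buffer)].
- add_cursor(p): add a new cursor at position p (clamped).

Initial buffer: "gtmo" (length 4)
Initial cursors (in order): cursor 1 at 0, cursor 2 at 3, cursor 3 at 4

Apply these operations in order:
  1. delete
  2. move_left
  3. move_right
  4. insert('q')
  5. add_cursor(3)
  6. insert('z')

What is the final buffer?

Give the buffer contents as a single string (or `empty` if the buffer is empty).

Answer: gqztzqqzz

Derivation:
After op 1 (delete): buffer="gt" (len 2), cursors c1@0 c2@2 c3@2, authorship ..
After op 2 (move_left): buffer="gt" (len 2), cursors c1@0 c2@1 c3@1, authorship ..
After op 3 (move_right): buffer="gt" (len 2), cursors c1@1 c2@2 c3@2, authorship ..
After op 4 (insert('q')): buffer="gqtqq" (len 5), cursors c1@2 c2@5 c3@5, authorship .1.23
After op 5 (add_cursor(3)): buffer="gqtqq" (len 5), cursors c1@2 c4@3 c2@5 c3@5, authorship .1.23
After op 6 (insert('z')): buffer="gqztzqqzz" (len 9), cursors c1@3 c4@5 c2@9 c3@9, authorship .11.42323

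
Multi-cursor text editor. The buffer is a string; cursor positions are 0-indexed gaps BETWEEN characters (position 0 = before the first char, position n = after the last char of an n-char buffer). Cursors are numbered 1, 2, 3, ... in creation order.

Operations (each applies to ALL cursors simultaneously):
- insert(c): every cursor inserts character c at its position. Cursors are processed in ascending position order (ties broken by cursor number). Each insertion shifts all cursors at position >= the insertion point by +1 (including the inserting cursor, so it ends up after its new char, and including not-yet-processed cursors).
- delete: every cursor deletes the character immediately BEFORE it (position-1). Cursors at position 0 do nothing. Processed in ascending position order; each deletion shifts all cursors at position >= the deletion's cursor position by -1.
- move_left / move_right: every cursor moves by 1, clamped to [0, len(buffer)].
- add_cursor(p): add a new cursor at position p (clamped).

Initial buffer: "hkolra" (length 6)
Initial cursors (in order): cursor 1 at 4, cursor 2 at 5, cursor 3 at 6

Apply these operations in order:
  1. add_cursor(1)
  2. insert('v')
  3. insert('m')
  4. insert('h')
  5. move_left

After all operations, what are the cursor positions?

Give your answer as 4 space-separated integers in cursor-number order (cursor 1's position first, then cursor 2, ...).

Answer: 9 13 17 3

Derivation:
After op 1 (add_cursor(1)): buffer="hkolra" (len 6), cursors c4@1 c1@4 c2@5 c3@6, authorship ......
After op 2 (insert('v')): buffer="hvkolvrvav" (len 10), cursors c4@2 c1@6 c2@8 c3@10, authorship .4...1.2.3
After op 3 (insert('m')): buffer="hvmkolvmrvmavm" (len 14), cursors c4@3 c1@8 c2@11 c3@14, authorship .44...11.22.33
After op 4 (insert('h')): buffer="hvmhkolvmhrvmhavmh" (len 18), cursors c4@4 c1@10 c2@14 c3@18, authorship .444...111.222.333
After op 5 (move_left): buffer="hvmhkolvmhrvmhavmh" (len 18), cursors c4@3 c1@9 c2@13 c3@17, authorship .444...111.222.333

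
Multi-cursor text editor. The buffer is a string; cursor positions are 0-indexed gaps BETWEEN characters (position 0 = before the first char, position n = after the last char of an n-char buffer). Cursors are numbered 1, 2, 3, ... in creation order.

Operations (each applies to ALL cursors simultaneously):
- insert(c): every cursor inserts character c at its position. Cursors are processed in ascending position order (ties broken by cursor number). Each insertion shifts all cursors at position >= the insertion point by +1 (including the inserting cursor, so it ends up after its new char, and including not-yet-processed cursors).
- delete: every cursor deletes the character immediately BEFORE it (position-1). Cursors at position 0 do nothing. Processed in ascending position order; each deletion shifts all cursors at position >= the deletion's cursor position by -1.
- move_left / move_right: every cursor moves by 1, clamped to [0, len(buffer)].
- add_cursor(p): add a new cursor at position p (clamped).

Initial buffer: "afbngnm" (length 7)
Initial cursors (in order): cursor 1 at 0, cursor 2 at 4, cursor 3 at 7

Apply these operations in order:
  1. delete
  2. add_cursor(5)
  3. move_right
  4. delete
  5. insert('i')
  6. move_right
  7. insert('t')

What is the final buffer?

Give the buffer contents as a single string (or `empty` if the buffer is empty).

Answer: iftiiittt

Derivation:
After op 1 (delete): buffer="afbgn" (len 5), cursors c1@0 c2@3 c3@5, authorship .....
After op 2 (add_cursor(5)): buffer="afbgn" (len 5), cursors c1@0 c2@3 c3@5 c4@5, authorship .....
After op 3 (move_right): buffer="afbgn" (len 5), cursors c1@1 c2@4 c3@5 c4@5, authorship .....
After op 4 (delete): buffer="f" (len 1), cursors c1@0 c2@1 c3@1 c4@1, authorship .
After op 5 (insert('i')): buffer="ifiii" (len 5), cursors c1@1 c2@5 c3@5 c4@5, authorship 1.234
After op 6 (move_right): buffer="ifiii" (len 5), cursors c1@2 c2@5 c3@5 c4@5, authorship 1.234
After op 7 (insert('t')): buffer="iftiiittt" (len 9), cursors c1@3 c2@9 c3@9 c4@9, authorship 1.1234234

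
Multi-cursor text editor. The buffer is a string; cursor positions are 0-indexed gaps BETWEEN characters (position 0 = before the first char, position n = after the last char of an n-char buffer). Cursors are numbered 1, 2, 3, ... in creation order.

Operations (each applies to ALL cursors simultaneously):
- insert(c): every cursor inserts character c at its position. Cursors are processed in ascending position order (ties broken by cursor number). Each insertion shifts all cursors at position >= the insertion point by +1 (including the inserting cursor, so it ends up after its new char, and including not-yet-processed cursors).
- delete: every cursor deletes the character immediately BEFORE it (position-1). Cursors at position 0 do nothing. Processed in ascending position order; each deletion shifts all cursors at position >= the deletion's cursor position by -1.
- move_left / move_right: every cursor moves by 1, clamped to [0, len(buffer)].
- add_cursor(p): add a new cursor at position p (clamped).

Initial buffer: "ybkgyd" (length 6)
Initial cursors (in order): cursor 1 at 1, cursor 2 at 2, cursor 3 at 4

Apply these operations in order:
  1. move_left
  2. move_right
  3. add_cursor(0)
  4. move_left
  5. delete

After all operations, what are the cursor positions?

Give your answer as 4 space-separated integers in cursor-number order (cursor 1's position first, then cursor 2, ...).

Answer: 0 0 1 0

Derivation:
After op 1 (move_left): buffer="ybkgyd" (len 6), cursors c1@0 c2@1 c3@3, authorship ......
After op 2 (move_right): buffer="ybkgyd" (len 6), cursors c1@1 c2@2 c3@4, authorship ......
After op 3 (add_cursor(0)): buffer="ybkgyd" (len 6), cursors c4@0 c1@1 c2@2 c3@4, authorship ......
After op 4 (move_left): buffer="ybkgyd" (len 6), cursors c1@0 c4@0 c2@1 c3@3, authorship ......
After op 5 (delete): buffer="bgyd" (len 4), cursors c1@0 c2@0 c4@0 c3@1, authorship ....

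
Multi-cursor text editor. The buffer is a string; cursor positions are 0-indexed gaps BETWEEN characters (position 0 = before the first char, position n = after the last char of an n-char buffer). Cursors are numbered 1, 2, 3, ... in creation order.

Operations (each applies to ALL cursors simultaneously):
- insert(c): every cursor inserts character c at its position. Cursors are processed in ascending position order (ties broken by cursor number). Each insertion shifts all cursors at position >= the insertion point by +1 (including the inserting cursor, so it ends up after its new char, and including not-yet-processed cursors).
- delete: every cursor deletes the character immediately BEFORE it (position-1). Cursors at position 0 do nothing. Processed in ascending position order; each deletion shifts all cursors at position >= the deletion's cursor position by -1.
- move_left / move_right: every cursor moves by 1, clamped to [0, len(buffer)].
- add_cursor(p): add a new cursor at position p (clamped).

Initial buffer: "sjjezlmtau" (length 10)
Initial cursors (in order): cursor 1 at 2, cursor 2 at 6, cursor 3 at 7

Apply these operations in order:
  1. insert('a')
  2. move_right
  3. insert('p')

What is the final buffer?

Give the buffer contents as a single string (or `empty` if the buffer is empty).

After op 1 (insert('a')): buffer="sjajezlamatau" (len 13), cursors c1@3 c2@8 c3@10, authorship ..1....2.3...
After op 2 (move_right): buffer="sjajezlamatau" (len 13), cursors c1@4 c2@9 c3@11, authorship ..1....2.3...
After op 3 (insert('p')): buffer="sjajpezlampatpau" (len 16), cursors c1@5 c2@11 c3@14, authorship ..1.1...2.23.3..

Answer: sjajpezlampatpau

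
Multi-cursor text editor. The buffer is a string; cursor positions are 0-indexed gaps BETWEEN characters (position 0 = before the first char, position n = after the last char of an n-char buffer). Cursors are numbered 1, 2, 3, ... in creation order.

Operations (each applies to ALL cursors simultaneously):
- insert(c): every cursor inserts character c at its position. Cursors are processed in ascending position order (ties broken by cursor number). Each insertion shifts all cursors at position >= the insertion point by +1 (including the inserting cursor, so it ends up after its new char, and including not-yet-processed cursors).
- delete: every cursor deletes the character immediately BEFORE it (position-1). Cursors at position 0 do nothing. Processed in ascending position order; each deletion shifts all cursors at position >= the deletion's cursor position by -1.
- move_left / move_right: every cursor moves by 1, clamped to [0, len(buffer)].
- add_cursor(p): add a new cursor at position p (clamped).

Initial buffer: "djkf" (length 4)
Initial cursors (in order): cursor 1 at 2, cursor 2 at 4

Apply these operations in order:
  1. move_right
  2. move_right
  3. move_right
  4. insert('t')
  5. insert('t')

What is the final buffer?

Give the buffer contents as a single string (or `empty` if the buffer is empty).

After op 1 (move_right): buffer="djkf" (len 4), cursors c1@3 c2@4, authorship ....
After op 2 (move_right): buffer="djkf" (len 4), cursors c1@4 c2@4, authorship ....
After op 3 (move_right): buffer="djkf" (len 4), cursors c1@4 c2@4, authorship ....
After op 4 (insert('t')): buffer="djkftt" (len 6), cursors c1@6 c2@6, authorship ....12
After op 5 (insert('t')): buffer="djkftttt" (len 8), cursors c1@8 c2@8, authorship ....1212

Answer: djkftttt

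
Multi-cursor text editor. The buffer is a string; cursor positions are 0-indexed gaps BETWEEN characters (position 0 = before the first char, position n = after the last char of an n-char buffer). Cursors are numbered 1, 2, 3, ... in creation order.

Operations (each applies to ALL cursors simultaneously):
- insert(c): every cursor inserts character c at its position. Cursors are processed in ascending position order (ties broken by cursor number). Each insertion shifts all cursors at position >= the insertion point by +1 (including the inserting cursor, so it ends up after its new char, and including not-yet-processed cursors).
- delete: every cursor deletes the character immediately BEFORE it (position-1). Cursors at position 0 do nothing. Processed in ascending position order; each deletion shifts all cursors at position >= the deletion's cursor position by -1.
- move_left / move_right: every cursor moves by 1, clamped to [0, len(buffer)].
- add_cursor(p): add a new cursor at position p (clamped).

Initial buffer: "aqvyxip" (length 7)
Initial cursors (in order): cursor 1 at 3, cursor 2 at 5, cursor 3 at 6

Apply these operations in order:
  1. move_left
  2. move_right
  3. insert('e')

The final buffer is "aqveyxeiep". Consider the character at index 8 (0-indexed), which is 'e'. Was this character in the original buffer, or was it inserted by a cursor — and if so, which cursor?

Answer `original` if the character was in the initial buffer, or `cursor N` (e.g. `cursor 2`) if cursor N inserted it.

Answer: cursor 3

Derivation:
After op 1 (move_left): buffer="aqvyxip" (len 7), cursors c1@2 c2@4 c3@5, authorship .......
After op 2 (move_right): buffer="aqvyxip" (len 7), cursors c1@3 c2@5 c3@6, authorship .......
After op 3 (insert('e')): buffer="aqveyxeiep" (len 10), cursors c1@4 c2@7 c3@9, authorship ...1..2.3.
Authorship (.=original, N=cursor N): . . . 1 . . 2 . 3 .
Index 8: author = 3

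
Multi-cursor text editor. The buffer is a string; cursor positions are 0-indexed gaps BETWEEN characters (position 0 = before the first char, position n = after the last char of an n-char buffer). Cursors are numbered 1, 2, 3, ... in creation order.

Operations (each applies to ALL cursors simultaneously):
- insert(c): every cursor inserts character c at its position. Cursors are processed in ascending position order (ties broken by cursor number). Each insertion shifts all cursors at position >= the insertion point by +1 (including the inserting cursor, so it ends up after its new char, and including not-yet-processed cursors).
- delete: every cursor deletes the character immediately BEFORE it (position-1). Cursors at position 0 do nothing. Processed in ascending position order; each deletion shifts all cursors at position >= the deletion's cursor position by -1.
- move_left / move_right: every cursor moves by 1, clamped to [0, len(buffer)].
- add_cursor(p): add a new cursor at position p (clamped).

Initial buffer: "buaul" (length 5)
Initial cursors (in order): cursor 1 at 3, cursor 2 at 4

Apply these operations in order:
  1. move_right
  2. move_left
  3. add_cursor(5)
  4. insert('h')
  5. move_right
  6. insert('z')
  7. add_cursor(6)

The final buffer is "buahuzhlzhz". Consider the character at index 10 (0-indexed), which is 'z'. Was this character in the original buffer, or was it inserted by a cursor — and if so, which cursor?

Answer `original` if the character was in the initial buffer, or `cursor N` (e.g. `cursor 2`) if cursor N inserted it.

Answer: cursor 3

Derivation:
After op 1 (move_right): buffer="buaul" (len 5), cursors c1@4 c2@5, authorship .....
After op 2 (move_left): buffer="buaul" (len 5), cursors c1@3 c2@4, authorship .....
After op 3 (add_cursor(5)): buffer="buaul" (len 5), cursors c1@3 c2@4 c3@5, authorship .....
After op 4 (insert('h')): buffer="buahuhlh" (len 8), cursors c1@4 c2@6 c3@8, authorship ...1.2.3
After op 5 (move_right): buffer="buahuhlh" (len 8), cursors c1@5 c2@7 c3@8, authorship ...1.2.3
After op 6 (insert('z')): buffer="buahuzhlzhz" (len 11), cursors c1@6 c2@9 c3@11, authorship ...1.12.233
After op 7 (add_cursor(6)): buffer="buahuzhlzhz" (len 11), cursors c1@6 c4@6 c2@9 c3@11, authorship ...1.12.233
Authorship (.=original, N=cursor N): . . . 1 . 1 2 . 2 3 3
Index 10: author = 3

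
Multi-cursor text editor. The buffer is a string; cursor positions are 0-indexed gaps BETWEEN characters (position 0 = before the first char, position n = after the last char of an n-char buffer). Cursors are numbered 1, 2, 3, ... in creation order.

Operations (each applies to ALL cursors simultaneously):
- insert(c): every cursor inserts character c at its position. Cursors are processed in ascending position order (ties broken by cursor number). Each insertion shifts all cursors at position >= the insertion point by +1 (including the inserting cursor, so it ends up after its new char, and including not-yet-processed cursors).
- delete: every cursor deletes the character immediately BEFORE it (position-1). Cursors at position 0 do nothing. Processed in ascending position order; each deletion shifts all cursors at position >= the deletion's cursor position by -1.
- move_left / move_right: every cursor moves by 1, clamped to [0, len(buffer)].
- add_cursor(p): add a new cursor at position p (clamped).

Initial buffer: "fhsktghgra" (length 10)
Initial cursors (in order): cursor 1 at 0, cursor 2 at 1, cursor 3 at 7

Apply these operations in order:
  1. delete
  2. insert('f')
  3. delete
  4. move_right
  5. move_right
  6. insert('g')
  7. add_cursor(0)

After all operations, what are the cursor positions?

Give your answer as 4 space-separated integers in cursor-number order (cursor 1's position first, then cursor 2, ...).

After op 1 (delete): buffer="hsktggra" (len 8), cursors c1@0 c2@0 c3@5, authorship ........
After op 2 (insert('f')): buffer="ffhsktgfgra" (len 11), cursors c1@2 c2@2 c3@8, authorship 12.....3...
After op 3 (delete): buffer="hsktggra" (len 8), cursors c1@0 c2@0 c3@5, authorship ........
After op 4 (move_right): buffer="hsktggra" (len 8), cursors c1@1 c2@1 c3@6, authorship ........
After op 5 (move_right): buffer="hsktggra" (len 8), cursors c1@2 c2@2 c3@7, authorship ........
After op 6 (insert('g')): buffer="hsggktggrga" (len 11), cursors c1@4 c2@4 c3@10, authorship ..12.....3.
After op 7 (add_cursor(0)): buffer="hsggktggrga" (len 11), cursors c4@0 c1@4 c2@4 c3@10, authorship ..12.....3.

Answer: 4 4 10 0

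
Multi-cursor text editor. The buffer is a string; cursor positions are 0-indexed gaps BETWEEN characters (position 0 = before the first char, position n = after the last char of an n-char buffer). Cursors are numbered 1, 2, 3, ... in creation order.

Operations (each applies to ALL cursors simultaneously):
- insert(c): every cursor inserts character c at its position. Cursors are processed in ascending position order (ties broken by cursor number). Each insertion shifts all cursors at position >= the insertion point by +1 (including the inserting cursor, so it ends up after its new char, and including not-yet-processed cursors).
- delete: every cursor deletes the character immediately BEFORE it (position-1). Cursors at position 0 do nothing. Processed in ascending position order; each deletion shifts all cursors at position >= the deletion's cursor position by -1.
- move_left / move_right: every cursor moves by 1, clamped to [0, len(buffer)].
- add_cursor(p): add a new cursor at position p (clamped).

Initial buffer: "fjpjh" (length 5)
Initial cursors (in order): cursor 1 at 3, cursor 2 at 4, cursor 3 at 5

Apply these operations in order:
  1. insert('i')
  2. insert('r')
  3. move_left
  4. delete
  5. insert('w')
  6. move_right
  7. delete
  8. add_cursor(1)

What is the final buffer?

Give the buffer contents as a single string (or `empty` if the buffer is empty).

After op 1 (insert('i')): buffer="fjpijihi" (len 8), cursors c1@4 c2@6 c3@8, authorship ...1.2.3
After op 2 (insert('r')): buffer="fjpirjirhir" (len 11), cursors c1@5 c2@8 c3@11, authorship ...11.22.33
After op 3 (move_left): buffer="fjpirjirhir" (len 11), cursors c1@4 c2@7 c3@10, authorship ...11.22.33
After op 4 (delete): buffer="fjprjrhr" (len 8), cursors c1@3 c2@5 c3@7, authorship ...1.2.3
After op 5 (insert('w')): buffer="fjpwrjwrhwr" (len 11), cursors c1@4 c2@7 c3@10, authorship ...11.22.33
After op 6 (move_right): buffer="fjpwrjwrhwr" (len 11), cursors c1@5 c2@8 c3@11, authorship ...11.22.33
After op 7 (delete): buffer="fjpwjwhw" (len 8), cursors c1@4 c2@6 c3@8, authorship ...1.2.3
After op 8 (add_cursor(1)): buffer="fjpwjwhw" (len 8), cursors c4@1 c1@4 c2@6 c3@8, authorship ...1.2.3

Answer: fjpwjwhw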